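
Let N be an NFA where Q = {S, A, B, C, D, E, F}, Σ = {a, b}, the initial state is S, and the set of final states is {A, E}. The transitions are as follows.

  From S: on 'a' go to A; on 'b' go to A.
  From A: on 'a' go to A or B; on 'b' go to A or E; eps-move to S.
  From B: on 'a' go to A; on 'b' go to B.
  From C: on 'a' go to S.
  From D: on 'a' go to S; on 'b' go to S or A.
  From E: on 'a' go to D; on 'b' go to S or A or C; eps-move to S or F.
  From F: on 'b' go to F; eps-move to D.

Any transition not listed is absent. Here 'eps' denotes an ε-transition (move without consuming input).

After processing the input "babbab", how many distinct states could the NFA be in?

Start in {S}.
Read 'b': {S} → {S, A}.
Read 'a': {S, A} → {S, A, B}.
Read 'b': {S, A, B} → {S, A, B, D, E, F}.
Read 'b': {S, A, B, D, E, F} → {S, A, B, C, D, E, F}.
Read 'a': {S, A, B, C, D, E, F} → {S, A, B, D}.
Read 'b': {S, A, B, D} → {S, A, B, D, E, F}.
That set has 6 states.

6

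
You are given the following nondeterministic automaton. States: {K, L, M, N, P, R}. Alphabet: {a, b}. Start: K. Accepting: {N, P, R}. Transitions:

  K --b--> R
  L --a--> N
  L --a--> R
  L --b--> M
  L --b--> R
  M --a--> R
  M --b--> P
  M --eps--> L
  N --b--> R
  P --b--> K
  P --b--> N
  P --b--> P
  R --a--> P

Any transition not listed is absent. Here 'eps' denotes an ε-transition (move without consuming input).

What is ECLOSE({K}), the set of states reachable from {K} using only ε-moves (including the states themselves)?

Begin with {K}.
No ε-moves leave this set, so the closure equals the set itself.

{K}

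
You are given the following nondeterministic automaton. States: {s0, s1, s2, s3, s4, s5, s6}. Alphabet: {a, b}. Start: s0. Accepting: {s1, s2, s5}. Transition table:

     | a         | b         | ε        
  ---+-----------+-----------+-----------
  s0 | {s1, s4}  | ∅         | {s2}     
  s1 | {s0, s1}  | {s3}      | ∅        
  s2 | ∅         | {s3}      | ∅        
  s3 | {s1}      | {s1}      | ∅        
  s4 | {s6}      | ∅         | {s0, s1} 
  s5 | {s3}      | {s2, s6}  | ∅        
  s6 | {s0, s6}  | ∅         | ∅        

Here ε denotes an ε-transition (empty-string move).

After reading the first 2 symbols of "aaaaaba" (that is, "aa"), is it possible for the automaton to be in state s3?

Start: ε-closure({s0}) = {s0, s2}.
Read 'a': s0→{s1, s4}, s2→∅; union {s1, s4}; ε-closure = {s0, s1, s2, s4}.
Read 'a': s0→{s1, s4}, s1→{s0, s1}, s2→∅, s4→{s6}; union {s0, s1, s4, s6}; ε-closure = {s0, s1, s2, s4, s6}.
State s3 is not in {s0, s1, s2, s4, s6}.

No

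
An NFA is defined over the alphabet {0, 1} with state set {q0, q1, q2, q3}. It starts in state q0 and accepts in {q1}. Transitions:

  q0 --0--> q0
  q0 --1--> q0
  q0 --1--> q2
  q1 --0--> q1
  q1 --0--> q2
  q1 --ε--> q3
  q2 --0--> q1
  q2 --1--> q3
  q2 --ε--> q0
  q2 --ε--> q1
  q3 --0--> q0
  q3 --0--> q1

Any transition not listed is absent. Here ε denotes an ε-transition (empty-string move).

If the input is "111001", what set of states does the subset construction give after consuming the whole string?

Start in {q0}.
Read '1': q0→{q0, q2}; union {q0, q2}; ε-closure = {q0, q1, q2, q3}.
Read '1': q0→{q0, q2}, q1→∅, q2→{q3}, q3→∅; union {q0, q2, q3}; ε-closure = {q0, q1, q2, q3}.
Read '1': q0→{q0, q2}, q1→∅, q2→{q3}, q3→∅; union {q0, q2, q3}; ε-closure = {q0, q1, q2, q3}.
Read '0': q0→{q0}, q1→{q1, q2}, q2→{q1}, q3→{q0, q1}; union {q0, q1, q2}; ε-closure = {q0, q1, q2, q3}.
Read '0': q0→{q0}, q1→{q1, q2}, q2→{q1}, q3→{q0, q1}; union {q0, q1, q2}; ε-closure = {q0, q1, q2, q3}.
Read '1': q0→{q0, q2}, q1→∅, q2→{q3}, q3→∅; union {q0, q2, q3}; ε-closure = {q0, q1, q2, q3}.

{q0, q1, q2, q3}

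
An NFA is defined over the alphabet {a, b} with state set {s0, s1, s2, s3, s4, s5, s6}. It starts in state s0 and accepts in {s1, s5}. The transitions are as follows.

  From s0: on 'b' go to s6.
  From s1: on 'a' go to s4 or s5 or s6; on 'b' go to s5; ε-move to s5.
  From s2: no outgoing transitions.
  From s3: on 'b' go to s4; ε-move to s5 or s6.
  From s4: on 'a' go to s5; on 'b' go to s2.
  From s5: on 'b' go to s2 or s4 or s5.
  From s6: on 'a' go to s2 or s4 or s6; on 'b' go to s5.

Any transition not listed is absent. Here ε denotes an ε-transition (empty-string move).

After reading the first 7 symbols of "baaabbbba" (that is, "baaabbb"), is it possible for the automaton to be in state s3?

Start in {s0}.
Read 'b': s0→{s6}; now {s6}.
Read 'a': s6→{s2, s4, s6}; now {s2, s4, s6}.
Read 'a': s2→∅, s4→{s5}, s6→{s2, s4, s6}; now {s2, s4, s5, s6}.
Read 'a': s2→∅, s4→{s5}, s5→∅, s6→{s2, s4, s6}; now {s2, s4, s5, s6}.
Read 'b': s2→∅, s4→{s2}, s5→{s2, s4, s5}, s6→{s5}; now {s2, s4, s5}.
Read 'b': s2→∅, s4→{s2}, s5→{s2, s4, s5}; now {s2, s4, s5}.
Read 'b': s2→∅, s4→{s2}, s5→{s2, s4, s5}; now {s2, s4, s5}.
State s3 is not in {s2, s4, s5}.

No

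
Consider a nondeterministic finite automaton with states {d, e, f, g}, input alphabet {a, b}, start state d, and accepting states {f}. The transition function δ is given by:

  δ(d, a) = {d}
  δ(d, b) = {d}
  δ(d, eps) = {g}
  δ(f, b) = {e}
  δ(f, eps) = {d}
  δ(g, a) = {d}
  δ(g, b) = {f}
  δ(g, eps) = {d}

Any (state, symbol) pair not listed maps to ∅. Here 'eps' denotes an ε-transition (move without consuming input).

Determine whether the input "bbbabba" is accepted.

Start: ε-closure({d}) = {d, g}.
Read 'b': {d, g} → {d, f, g}.
Read 'b': {d, f, g} → {d, e, f, g}.
Read 'b': {d, e, f, g} → {d, e, f, g}.
Read 'a': {d, e, f, g} → {d, g}.
Read 'b': {d, g} → {d, f, g}.
Read 'b': {d, f, g} → {d, e, f, g}.
Read 'a': {d, e, f, g} → {d, g}.
The final set {d, g} contains no accepting state.

No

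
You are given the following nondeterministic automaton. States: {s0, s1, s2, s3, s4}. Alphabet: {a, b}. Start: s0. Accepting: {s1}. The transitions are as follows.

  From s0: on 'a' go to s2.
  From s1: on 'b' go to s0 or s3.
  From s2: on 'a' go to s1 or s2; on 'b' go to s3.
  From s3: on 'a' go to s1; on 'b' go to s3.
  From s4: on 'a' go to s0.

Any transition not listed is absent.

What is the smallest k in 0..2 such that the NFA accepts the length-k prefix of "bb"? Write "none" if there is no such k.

none

Start in {s0}.
Read 'b': {s0} → ∅.
The set is empty and remains empty for the remaining 1 symbol.
No reachable set along the way intersects F.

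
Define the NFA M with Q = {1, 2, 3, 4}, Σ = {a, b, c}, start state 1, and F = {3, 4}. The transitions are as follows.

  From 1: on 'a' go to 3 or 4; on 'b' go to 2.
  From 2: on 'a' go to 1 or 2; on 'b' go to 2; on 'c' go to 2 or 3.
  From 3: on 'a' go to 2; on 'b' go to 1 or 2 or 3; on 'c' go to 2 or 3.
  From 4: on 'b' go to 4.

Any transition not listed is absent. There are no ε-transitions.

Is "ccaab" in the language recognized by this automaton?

Start in {1}.
Read 'c': {1} → ∅.
The set is empty and remains empty for the remaining 4 symbols.
The final set ∅ contains no accepting state.

No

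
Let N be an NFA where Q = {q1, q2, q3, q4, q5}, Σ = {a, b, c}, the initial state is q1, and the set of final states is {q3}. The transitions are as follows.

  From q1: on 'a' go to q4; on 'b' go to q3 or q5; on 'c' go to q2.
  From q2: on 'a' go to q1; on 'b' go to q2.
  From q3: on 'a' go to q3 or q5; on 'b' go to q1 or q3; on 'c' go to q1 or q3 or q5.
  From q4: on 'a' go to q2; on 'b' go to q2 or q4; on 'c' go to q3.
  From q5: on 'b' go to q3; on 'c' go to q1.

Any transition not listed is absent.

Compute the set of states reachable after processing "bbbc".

{q1, q2, q3, q5}

Start in {q1}.
Read 'b': {q1} → {q3, q5}.
Read 'b': {q3, q5} → {q1, q3}.
Read 'b': {q1, q3} → {q1, q3, q5}.
Read 'c': {q1, q3, q5} → {q1, q2, q3, q5}.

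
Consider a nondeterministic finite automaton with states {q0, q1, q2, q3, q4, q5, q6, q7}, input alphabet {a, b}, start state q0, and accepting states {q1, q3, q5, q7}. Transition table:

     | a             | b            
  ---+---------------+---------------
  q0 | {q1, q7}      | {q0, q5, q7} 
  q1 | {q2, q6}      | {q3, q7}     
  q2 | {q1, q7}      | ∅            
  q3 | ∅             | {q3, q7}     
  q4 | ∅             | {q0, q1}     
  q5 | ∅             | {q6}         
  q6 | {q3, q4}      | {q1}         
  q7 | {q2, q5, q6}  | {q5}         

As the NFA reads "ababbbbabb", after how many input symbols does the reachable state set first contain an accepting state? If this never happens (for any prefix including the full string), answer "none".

1

Start in {q0}.
Read 'a': q0→{q1, q7}; now {q1, q7}.
None of the earlier sets intersect F, but {q1, q7} does.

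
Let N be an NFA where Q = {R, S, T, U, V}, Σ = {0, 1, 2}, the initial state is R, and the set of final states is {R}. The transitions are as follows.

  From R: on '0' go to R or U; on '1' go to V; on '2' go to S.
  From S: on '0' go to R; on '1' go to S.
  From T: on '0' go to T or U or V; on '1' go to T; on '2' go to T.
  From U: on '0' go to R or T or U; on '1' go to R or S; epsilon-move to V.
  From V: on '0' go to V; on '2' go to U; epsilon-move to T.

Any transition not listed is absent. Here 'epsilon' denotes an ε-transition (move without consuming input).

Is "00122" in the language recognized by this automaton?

Start in {R}.
Read '0': {R} → {R, T, U, V}.
Read '0': {R, T, U, V} → {R, T, U, V}.
Read '1': {R, T, U, V} → {R, S, T, V}.
Read '2': {R, S, T, V} → {S, T, U, V}.
Read '2': {S, T, U, V} → {T, U, V}.
The final set {T, U, V} contains no accepting state.

No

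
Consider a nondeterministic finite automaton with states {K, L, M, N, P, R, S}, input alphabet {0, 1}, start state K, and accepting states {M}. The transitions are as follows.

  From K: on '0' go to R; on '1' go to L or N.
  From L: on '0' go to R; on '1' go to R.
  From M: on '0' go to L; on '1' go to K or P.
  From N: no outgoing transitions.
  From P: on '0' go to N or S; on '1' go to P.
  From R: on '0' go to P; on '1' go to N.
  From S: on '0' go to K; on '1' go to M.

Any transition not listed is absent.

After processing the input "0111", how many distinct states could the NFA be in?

Start in {K}.
Read '0': K→{R}; now {R}.
Read '1': R→{N}; now {N}.
Read '1': N→∅; now ∅.
The set is empty and remains empty for the remaining 1 symbol.
That set has 0 states.

0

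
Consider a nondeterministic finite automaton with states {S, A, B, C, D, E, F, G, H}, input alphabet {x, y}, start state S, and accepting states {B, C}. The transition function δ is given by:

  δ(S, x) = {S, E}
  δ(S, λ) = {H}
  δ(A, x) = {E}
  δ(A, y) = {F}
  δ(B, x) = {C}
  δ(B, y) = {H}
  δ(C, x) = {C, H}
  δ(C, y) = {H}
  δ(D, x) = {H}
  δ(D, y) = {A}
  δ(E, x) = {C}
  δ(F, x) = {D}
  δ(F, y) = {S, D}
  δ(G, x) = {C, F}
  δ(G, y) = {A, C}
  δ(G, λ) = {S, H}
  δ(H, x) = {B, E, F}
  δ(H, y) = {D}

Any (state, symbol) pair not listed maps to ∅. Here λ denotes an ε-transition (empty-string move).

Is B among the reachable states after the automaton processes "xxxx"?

Yes

Start: ε-closure({S}) = {S, H}.
Read 'x': {S, H} → {S, B, E, F, H}.
Read 'x': {S, B, E, F, H} → {S, B, C, D, E, F, H}.
Read 'x': {S, B, C, D, E, F, H} → {S, B, C, D, E, F, H}.
Read 'x': {S, B, C, D, E, F, H} → {S, B, C, D, E, F, H}.
State B is in {S, B, C, D, E, F, H}.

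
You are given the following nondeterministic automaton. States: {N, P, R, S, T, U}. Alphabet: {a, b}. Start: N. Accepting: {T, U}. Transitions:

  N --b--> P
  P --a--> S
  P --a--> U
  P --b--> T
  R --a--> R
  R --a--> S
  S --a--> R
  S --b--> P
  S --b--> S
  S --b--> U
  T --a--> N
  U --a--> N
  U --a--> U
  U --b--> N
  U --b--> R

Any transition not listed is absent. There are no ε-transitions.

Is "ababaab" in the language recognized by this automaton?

Start in {N}.
Read 'a': N→∅; now ∅.
The set is empty and remains empty for the remaining 6 symbols.
The final set ∅ contains no accepting state.

No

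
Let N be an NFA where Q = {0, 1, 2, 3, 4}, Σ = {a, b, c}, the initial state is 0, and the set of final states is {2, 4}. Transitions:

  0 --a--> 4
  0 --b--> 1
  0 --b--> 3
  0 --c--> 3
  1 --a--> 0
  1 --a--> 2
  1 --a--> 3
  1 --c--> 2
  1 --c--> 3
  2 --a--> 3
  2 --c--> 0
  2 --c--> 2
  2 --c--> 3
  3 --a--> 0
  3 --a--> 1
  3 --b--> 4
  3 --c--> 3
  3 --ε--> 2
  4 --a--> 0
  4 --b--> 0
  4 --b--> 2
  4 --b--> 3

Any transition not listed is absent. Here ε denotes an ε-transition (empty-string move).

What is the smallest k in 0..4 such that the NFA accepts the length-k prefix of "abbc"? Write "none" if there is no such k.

1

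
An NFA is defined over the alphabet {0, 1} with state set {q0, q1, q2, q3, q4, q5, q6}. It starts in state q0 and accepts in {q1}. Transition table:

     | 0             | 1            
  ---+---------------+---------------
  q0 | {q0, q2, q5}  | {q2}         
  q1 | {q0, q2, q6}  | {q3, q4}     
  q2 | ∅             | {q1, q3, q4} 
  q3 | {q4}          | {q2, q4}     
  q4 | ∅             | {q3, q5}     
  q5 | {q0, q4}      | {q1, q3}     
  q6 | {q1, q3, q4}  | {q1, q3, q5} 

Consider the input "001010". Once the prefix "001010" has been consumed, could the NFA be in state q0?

Yes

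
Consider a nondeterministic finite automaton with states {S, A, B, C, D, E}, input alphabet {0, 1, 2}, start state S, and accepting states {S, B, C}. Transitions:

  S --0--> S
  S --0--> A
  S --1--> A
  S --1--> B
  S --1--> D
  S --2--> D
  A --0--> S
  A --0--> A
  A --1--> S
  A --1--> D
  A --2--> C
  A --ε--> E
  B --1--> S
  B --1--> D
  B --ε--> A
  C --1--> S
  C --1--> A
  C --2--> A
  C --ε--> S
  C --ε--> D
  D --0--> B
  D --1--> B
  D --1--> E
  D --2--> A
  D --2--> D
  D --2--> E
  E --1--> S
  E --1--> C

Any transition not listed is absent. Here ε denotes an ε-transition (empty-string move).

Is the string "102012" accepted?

Yes

Start in {S}.
Read '1': {S} → {A, B, D, E}.
Read '0': {A, B, D, E} → {S, A, B, E}.
Read '2': {S, A, B, E} → {S, C, D}.
Read '0': {S, C, D} → {S, A, B, E}.
Read '1': {S, A, B, E} → {S, A, B, C, D, E}.
Read '2': {S, A, B, C, D, E} → {S, A, C, D, E}.
The final set {S, A, C, D, E} contains the accepting states S, C.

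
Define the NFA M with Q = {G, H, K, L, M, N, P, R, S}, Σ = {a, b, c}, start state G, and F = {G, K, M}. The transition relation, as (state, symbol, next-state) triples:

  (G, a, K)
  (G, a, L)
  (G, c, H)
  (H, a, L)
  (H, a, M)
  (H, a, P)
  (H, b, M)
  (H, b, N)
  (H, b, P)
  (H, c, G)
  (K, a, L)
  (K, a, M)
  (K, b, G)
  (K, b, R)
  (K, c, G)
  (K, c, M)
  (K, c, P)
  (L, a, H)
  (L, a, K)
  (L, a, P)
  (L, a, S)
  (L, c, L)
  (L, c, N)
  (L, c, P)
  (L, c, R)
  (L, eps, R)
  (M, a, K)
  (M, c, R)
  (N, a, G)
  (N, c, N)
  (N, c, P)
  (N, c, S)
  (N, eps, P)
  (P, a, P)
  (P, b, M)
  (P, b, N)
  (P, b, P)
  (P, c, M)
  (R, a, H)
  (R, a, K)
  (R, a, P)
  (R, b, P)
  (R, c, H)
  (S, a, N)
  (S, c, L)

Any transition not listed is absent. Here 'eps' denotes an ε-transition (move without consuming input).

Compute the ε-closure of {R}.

{R}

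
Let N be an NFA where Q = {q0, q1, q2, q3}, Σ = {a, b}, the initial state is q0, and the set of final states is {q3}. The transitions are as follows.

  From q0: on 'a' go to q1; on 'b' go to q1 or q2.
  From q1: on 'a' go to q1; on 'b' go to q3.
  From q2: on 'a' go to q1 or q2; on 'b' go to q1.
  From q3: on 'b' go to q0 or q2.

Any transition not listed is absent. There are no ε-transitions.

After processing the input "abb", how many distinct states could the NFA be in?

Start in {q0}.
Read 'a': {q0} → {q1}.
Read 'b': {q1} → {q3}.
Read 'b': {q3} → {q0, q2}.
That set has 2 states.

2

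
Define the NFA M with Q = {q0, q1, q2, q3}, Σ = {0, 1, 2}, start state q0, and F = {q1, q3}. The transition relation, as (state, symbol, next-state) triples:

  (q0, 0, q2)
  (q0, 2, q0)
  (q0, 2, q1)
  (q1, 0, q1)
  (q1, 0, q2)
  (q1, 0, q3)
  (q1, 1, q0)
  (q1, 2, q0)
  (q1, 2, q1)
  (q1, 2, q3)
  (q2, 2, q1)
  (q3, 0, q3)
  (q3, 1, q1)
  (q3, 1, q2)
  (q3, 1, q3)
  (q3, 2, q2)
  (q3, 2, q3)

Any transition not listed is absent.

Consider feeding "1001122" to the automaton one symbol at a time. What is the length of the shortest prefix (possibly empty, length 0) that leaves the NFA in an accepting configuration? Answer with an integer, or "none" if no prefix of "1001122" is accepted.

Start in {q0}.
Read '1': q0→∅; now ∅.
The set is empty and remains empty for the remaining 6 symbols.
No reachable set along the way intersects F.

none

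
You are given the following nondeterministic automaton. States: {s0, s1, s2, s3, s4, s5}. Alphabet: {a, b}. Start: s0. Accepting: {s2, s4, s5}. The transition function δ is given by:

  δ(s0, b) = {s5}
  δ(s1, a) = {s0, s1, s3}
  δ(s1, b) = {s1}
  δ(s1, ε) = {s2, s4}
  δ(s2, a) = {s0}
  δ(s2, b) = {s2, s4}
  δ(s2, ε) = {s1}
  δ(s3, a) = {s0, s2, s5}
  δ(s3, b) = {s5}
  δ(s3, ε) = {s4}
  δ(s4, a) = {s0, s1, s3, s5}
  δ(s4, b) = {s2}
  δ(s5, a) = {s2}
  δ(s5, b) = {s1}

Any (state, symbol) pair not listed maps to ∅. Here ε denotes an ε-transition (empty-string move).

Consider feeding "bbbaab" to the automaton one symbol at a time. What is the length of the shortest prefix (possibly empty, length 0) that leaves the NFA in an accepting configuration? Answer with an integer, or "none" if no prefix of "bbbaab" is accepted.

Start in {s0}.
Read 'b': {s0} → {s5}.
None of the earlier sets intersect F, but {s5} does.

1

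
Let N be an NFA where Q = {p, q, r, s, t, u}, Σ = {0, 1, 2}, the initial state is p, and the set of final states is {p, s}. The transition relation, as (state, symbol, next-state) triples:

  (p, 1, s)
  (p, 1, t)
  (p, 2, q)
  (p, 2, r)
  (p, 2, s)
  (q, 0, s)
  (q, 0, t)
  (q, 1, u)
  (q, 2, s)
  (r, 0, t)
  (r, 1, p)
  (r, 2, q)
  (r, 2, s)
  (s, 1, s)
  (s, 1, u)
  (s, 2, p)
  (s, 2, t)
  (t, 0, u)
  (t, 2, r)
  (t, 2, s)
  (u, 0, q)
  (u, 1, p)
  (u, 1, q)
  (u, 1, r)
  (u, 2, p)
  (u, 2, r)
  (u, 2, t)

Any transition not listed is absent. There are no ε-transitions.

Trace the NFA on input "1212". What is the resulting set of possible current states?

Start in {p}.
Read '1': p→{s, t}; now {s, t}.
Read '2': s→{p, t}, t→{r, s}; now {p, r, s, t}.
Read '1': p→{s, t}, r→{p}, s→{s, u}, t→∅; now {p, s, t, u}.
Read '2': p→{q, r, s}, s→{p, t}, t→{r, s}, u→{p, r, t}; now {p, q, r, s, t}.

{p, q, r, s, t}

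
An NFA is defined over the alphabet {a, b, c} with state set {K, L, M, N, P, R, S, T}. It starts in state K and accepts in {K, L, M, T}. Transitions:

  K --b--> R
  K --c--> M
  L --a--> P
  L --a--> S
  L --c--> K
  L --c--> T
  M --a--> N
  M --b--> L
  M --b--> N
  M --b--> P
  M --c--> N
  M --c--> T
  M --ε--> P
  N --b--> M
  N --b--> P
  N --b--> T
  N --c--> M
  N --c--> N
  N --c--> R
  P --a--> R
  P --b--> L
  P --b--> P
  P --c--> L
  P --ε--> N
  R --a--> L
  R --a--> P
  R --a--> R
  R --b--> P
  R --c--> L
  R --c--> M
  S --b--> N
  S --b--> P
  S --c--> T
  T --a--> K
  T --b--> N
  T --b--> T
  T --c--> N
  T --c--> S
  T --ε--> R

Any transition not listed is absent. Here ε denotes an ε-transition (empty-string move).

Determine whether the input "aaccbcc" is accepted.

Start in {K}.
Read 'a': K→∅; now ∅.
The set is empty and remains empty for the remaining 6 symbols.
The final set ∅ contains no accepting state.

No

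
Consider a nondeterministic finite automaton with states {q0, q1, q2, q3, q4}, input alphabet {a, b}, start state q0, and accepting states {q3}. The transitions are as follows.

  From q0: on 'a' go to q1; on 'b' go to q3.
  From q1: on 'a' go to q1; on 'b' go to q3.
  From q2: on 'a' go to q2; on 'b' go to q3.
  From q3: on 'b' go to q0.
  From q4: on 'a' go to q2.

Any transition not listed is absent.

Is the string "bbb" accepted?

Yes

Start in {q0}.
Read 'b': {q0} → {q3}.
Read 'b': {q3} → {q0}.
Read 'b': {q0} → {q3}.
The final set {q3} contains the accepting state q3.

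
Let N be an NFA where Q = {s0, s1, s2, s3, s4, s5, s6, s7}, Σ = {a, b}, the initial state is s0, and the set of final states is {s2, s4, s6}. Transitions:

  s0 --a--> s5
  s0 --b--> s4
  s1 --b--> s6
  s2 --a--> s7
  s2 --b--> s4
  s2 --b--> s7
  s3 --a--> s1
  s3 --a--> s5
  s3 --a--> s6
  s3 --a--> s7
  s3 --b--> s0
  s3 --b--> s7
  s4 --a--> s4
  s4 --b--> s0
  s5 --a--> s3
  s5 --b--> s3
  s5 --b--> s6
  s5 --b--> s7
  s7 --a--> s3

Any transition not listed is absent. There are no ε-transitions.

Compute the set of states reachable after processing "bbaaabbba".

{s4}

Start in {s0}.
Read 'b': s0→{s4}; now {s4}.
Read 'b': s4→{s0}; now {s0}.
Read 'a': s0→{s5}; now {s5}.
Read 'a': s5→{s3}; now {s3}.
Read 'a': s3→{s1, s5, s6, s7}; now {s1, s5, s6, s7}.
Read 'b': s1→{s6}, s5→{s3, s6, s7}, s6→∅, s7→∅; now {s3, s6, s7}.
Read 'b': s3→{s0, s7}, s6→∅, s7→∅; now {s0, s7}.
Read 'b': s0→{s4}, s7→∅; now {s4}.
Read 'a': s4→{s4}; now {s4}.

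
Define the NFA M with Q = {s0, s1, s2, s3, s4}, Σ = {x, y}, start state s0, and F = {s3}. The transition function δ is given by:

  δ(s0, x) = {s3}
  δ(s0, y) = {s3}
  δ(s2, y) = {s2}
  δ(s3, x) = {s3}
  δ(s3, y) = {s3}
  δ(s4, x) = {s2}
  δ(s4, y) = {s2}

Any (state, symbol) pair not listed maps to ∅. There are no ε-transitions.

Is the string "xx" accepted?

Start in {s0}.
Read 'x': {s0} → {s3}.
Read 'x': {s3} → {s3}.
The final set {s3} contains the accepting state s3.

Yes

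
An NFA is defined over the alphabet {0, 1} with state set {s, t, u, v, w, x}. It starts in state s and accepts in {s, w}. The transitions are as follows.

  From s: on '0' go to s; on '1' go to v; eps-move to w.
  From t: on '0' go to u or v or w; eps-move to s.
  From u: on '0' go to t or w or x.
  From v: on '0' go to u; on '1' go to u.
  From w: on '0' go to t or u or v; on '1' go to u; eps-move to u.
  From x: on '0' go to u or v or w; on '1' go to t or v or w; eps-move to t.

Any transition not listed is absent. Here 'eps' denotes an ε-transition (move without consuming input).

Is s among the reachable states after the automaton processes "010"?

Yes

Start: ε-closure({s}) = {s, u, w}.
Read '0': {s, u, w} → {s, t, u, v, w, x}.
Read '1': {s, t, u, v, w, x} → {s, t, u, v, w}.
Read '0': {s, t, u, v, w} → {s, t, u, v, w, x}.
State s is in {s, t, u, v, w, x}.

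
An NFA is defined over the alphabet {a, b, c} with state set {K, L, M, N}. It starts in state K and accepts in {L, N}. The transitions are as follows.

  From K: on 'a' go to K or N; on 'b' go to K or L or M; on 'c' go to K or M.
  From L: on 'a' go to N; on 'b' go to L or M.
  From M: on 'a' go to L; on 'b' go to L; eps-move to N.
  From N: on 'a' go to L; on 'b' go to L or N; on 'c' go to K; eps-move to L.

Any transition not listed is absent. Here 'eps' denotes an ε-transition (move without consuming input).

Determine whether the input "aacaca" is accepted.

Yes

Start in {K}.
Read 'a': {K} → {K, L, N}.
Read 'a': {K, L, N} → {K, L, N}.
Read 'c': {K, L, N} → {K, L, M, N}.
Read 'a': {K, L, M, N} → {K, L, N}.
Read 'c': {K, L, N} → {K, L, M, N}.
Read 'a': {K, L, M, N} → {K, L, N}.
The final set {K, L, N} contains the accepting states L, N.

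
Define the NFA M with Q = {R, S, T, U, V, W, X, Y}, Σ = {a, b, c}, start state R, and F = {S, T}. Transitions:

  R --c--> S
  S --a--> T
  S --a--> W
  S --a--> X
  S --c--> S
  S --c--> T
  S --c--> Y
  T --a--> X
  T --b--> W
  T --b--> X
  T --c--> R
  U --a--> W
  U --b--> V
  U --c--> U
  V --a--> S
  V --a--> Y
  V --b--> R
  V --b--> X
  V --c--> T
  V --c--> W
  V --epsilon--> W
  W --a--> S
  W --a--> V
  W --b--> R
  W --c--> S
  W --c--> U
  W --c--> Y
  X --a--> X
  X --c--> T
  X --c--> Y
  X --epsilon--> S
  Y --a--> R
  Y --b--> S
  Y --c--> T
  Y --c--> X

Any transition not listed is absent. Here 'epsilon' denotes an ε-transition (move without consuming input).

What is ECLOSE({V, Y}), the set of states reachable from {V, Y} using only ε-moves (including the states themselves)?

{V, W, Y}

Begin with {V, Y}.
ε-move V → W; add W.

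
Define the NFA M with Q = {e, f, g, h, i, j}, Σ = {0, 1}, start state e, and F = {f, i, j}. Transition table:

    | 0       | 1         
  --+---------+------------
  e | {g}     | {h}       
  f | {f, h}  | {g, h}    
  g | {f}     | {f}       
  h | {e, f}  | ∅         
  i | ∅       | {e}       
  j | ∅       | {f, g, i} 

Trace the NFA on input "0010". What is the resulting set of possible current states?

{e, f}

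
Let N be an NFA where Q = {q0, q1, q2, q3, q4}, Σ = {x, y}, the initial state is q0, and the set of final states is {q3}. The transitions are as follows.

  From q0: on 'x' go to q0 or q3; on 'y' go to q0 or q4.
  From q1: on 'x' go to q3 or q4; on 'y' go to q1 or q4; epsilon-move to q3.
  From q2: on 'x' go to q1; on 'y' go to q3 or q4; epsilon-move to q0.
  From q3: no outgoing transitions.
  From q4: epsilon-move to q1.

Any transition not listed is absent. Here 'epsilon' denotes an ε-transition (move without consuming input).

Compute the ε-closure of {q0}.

{q0}

Begin with {q0}.
No ε-moves leave this set, so the closure equals the set itself.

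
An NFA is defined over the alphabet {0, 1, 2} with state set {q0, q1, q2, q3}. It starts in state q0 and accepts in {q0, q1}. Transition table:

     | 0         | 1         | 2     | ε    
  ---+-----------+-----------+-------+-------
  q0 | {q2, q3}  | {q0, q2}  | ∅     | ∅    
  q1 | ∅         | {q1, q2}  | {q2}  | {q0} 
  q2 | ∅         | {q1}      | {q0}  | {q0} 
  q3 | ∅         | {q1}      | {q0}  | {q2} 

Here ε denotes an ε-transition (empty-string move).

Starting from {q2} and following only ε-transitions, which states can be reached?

Begin with {q2}.
ε-move q2 → q0; add q0.

{q0, q2}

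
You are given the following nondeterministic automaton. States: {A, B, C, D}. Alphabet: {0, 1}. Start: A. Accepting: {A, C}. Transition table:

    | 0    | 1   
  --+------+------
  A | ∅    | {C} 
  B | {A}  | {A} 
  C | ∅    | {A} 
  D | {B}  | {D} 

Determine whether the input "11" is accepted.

Yes

Start in {A}.
Read '1': {A} → {C}.
Read '1': {C} → {A}.
The final set {A} contains the accepting state A.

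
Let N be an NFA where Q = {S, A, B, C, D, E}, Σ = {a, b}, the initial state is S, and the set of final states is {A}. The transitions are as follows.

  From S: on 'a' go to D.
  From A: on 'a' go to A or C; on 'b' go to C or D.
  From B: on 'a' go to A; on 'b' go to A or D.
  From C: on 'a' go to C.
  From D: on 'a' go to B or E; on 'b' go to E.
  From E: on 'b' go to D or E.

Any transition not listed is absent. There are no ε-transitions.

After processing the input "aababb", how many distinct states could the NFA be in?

Start in {S}.
Read 'a': S→{D}; now {D}.
Read 'a': D→{B, E}; now {B, E}.
Read 'b': B→{A, D}, E→{D, E}; now {A, D, E}.
Read 'a': A→{A, C}, D→{B, E}, E→∅; now {A, B, C, E}.
Read 'b': A→{C, D}, B→{A, D}, C→∅, E→{D, E}; now {A, C, D, E}.
Read 'b': A→{C, D}, C→∅, D→{E}, E→{D, E}; now {C, D, E}.
That set has 3 states.

3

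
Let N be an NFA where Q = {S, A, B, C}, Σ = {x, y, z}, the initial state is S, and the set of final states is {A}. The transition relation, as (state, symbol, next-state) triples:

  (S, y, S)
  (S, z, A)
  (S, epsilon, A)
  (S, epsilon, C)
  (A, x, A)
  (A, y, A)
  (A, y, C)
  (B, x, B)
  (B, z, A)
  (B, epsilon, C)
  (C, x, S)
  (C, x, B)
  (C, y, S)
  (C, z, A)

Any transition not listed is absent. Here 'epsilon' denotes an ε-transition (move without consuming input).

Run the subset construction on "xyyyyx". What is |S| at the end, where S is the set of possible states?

4

Start: ε-closure({S}) = {S, A, C}.
Read 'x': S→∅, A→{A}, C→{S, B}; union {S, A, B}; ε-closure = {S, A, B, C}.
Read 'y': S→{S}, A→{A, C}, B→∅, C→{S}; now {S, A, C}.
Read 'y': S→{S}, A→{A, C}, C→{S}; now {S, A, C}.
Read 'y': S→{S}, A→{A, C}, C→{S}; now {S, A, C}.
Read 'y': S→{S}, A→{A, C}, C→{S}; now {S, A, C}.
Read 'x': S→∅, A→{A}, C→{S, B}; union {S, A, B}; ε-closure = {S, A, B, C}.
That set has 4 states.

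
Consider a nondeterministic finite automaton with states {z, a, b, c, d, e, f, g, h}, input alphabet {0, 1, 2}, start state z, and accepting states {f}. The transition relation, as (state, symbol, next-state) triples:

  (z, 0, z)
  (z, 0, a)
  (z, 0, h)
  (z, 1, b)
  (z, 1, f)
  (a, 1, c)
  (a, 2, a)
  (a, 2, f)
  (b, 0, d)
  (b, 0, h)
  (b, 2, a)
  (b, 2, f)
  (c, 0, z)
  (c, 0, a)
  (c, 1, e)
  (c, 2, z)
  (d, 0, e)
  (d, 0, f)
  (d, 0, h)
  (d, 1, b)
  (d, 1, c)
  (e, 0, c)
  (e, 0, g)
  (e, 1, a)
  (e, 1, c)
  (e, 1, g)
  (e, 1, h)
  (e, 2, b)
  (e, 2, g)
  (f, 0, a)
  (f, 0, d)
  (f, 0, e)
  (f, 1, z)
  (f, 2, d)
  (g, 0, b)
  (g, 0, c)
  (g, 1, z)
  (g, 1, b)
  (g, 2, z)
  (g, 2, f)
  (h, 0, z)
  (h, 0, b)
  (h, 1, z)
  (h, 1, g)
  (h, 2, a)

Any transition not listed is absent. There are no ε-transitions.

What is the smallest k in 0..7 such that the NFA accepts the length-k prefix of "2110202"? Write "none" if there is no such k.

Start in {z}.
Read '2': z→∅; now ∅.
The set is empty and remains empty for the remaining 6 symbols.
No reachable set along the way intersects F.

none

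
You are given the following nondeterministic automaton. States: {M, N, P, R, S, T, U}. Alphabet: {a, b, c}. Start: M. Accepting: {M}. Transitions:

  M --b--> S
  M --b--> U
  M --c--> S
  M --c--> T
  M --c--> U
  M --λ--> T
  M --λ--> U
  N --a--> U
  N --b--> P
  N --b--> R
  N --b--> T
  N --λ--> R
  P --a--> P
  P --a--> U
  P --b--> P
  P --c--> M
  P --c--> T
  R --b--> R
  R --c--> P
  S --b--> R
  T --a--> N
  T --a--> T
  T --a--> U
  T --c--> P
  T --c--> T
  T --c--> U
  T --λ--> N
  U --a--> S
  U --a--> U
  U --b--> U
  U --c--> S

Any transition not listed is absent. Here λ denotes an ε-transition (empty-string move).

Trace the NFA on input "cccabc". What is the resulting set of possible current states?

{M, N, P, R, S, T, U}

Start: ε-closure({M}) = {M, N, R, T, U}.
Read 'c': {M, N, R, T, U} → {N, P, R, S, T, U}.
Read 'c': {N, P, R, S, T, U} → {M, N, P, R, S, T, U}.
Read 'c': {M, N, P, R, S, T, U} → {M, N, P, R, S, T, U}.
Read 'a': {M, N, P, R, S, T, U} → {N, P, R, S, T, U}.
Read 'b': {N, P, R, S, T, U} → {N, P, R, T, U}.
Read 'c': {N, P, R, T, U} → {M, N, P, R, S, T, U}.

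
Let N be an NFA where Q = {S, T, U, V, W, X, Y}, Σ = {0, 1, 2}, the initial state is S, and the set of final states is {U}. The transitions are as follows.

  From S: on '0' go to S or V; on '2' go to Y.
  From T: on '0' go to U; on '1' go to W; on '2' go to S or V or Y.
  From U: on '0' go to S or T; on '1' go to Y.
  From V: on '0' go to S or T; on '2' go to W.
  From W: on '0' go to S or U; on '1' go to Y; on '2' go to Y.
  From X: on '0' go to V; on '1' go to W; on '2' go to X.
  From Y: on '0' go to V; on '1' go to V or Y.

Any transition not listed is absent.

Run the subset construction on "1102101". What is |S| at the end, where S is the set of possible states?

0

Start in {S}.
Read '1': S→∅; now ∅.
The set is empty and remains empty for the remaining 6 symbols.
That set has 0 states.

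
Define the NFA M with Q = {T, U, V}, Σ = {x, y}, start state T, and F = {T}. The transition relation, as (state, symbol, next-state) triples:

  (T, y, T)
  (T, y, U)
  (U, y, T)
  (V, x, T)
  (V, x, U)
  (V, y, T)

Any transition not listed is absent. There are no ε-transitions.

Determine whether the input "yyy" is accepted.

Yes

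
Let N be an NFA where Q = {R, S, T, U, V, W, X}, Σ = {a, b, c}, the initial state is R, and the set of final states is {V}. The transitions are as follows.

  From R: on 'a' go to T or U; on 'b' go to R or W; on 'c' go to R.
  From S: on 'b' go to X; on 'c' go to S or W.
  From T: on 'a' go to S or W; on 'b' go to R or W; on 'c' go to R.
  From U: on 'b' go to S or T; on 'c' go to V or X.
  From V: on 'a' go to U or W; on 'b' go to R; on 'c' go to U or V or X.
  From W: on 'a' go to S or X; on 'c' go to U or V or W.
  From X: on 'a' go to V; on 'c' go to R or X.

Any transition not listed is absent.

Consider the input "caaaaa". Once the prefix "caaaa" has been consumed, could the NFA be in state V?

Start in {R}.
Read 'c': {R} → {R}.
Read 'a': {R} → {T, U}.
Read 'a': {T, U} → {S, W}.
Read 'a': {S, W} → {S, X}.
Read 'a': {S, X} → {V}.
State V is in {V}.

Yes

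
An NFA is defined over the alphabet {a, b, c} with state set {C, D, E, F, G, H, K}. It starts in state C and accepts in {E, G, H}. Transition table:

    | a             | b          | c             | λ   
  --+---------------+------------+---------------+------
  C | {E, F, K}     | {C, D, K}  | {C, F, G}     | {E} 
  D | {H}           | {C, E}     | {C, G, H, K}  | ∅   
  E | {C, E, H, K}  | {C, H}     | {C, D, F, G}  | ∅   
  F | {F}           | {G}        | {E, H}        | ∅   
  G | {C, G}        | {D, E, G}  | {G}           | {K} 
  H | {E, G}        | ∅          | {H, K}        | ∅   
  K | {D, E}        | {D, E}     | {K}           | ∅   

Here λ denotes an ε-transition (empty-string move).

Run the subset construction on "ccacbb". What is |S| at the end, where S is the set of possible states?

6

Start: ε-closure({C}) = {C, E}.
Read 'c': C→{C, F, G}, E→{C, D, F, G}; union {C, D, F, G}; ε-closure = {C, D, E, F, G, K}.
Read 'c': C→{C, F, G}, D→{C, G, H, K}, E→{C, D, F, G}, F→{E, H}, G→{G}, K→{K}; now {C, D, E, F, G, H, K}.
Read 'a': C→{E, F, K}, D→{H}, E→{C, E, H, K}, F→{F}, G→{C, G}, H→{E, G}, K→{D, E}; now {C, D, E, F, G, H, K}.
Read 'c': C→{C, F, G}, D→{C, G, H, K}, E→{C, D, F, G}, F→{E, H}, G→{G}, H→{H, K}, K→{K}; now {C, D, E, F, G, H, K}.
Read 'b': C→{C, D, K}, D→{C, E}, E→{C, H}, F→{G}, G→{D, E, G}, H→∅, K→{D, E}; now {C, D, E, G, H, K}.
Read 'b': C→{C, D, K}, D→{C, E}, E→{C, H}, G→{D, E, G}, H→∅, K→{D, E}; now {C, D, E, G, H, K}.
That set has 6 states.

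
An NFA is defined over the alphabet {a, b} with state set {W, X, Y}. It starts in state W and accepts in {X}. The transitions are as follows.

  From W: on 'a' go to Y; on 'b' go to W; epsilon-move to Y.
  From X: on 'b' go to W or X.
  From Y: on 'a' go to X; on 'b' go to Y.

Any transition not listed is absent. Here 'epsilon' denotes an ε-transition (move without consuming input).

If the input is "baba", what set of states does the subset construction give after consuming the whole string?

Start: ε-closure({W}) = {W, Y}.
Read 'b': W→{W}, Y→{Y}; now {W, Y}.
Read 'a': W→{Y}, Y→{X}; now {X, Y}.
Read 'b': X→{W, X}, Y→{Y}; now {W, X, Y}.
Read 'a': W→{Y}, X→∅, Y→{X}; now {X, Y}.

{X, Y}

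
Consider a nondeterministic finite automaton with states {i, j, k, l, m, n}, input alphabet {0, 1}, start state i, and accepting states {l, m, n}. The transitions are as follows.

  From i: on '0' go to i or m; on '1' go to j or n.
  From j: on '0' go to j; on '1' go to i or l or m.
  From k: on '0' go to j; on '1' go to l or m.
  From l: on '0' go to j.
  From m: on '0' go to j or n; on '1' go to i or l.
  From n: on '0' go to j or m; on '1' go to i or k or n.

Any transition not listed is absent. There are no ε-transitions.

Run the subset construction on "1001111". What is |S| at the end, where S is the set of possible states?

6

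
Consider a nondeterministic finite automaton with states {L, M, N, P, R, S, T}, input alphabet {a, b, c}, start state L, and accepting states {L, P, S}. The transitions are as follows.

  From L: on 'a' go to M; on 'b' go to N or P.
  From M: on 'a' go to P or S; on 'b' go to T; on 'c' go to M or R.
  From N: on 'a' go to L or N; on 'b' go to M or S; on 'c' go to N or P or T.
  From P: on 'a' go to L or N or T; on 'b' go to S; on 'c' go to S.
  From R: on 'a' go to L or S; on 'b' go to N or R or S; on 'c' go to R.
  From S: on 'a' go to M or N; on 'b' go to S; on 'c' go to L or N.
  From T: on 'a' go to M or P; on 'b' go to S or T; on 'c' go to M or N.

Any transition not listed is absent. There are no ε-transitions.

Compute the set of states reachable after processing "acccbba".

Start in {L}.
Read 'a': {L} → {M}.
Read 'c': {M} → {M, R}.
Read 'c': {M, R} → {M, R}.
Read 'c': {M, R} → {M, R}.
Read 'b': {M, R} → {N, R, S, T}.
Read 'b': {N, R, S, T} → {M, N, R, S, T}.
Read 'a': {M, N, R, S, T} → {L, M, N, P, S}.

{L, M, N, P, S}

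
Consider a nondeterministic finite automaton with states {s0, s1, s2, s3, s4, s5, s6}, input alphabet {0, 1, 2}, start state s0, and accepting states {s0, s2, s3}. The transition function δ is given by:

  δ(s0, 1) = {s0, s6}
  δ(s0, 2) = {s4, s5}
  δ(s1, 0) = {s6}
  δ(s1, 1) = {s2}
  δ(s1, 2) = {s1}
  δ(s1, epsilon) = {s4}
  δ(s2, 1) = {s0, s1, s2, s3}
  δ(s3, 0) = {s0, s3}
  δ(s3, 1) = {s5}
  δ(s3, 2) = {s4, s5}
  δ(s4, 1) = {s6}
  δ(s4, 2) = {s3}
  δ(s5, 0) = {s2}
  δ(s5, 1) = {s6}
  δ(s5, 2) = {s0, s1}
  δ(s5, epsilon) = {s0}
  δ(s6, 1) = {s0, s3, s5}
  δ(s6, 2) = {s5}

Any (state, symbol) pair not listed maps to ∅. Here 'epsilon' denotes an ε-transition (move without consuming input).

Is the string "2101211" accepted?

Start in {s0}.
Read '2': {s0} → {s0, s4, s5}.
Read '1': {s0, s4, s5} → {s0, s6}.
Read '0': {s0, s6} → ∅.
The set is empty and remains empty for the remaining 4 symbols.
The final set ∅ contains no accepting state.

No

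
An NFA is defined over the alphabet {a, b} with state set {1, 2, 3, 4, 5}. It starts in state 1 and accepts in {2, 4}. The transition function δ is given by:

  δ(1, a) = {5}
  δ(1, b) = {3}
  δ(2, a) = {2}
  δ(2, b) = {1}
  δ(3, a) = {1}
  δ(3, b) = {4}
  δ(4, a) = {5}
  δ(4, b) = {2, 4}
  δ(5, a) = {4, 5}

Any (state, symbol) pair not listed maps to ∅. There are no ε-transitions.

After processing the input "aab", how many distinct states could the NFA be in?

Start in {1}.
Read 'a': {1} → {5}.
Read 'a': {5} → {4, 5}.
Read 'b': {4, 5} → {2, 4}.
That set has 2 states.

2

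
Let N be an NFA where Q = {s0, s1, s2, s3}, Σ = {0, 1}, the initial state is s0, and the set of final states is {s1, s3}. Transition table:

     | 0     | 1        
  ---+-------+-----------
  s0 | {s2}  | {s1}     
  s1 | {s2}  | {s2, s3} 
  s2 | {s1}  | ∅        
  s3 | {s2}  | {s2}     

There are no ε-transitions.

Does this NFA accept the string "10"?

No

Start in {s0}.
Read '1': s0→{s1}; now {s1}.
Read '0': s1→{s2}; now {s2}.
The final set {s2} contains no accepting state.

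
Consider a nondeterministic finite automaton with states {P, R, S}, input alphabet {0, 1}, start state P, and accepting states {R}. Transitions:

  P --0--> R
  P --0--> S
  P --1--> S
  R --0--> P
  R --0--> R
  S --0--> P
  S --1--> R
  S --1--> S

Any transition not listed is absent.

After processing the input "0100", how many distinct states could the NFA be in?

3

Start in {P}.
Read '0': P→{R, S}; now {R, S}.
Read '1': R→∅, S→{R, S}; now {R, S}.
Read '0': R→{P, R}, S→{P}; now {P, R}.
Read '0': P→{R, S}, R→{P, R}; now {P, R, S}.
That set has 3 states.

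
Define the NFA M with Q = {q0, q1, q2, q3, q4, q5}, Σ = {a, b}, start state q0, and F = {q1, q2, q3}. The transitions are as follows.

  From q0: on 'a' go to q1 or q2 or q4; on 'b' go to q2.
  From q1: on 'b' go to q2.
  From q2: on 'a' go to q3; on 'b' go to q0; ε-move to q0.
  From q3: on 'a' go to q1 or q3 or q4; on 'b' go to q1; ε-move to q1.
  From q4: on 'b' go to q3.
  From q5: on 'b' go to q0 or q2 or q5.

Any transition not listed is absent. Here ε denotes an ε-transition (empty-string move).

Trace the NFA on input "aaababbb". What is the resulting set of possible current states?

{q0, q2}

Start in {q0}.
Read 'a': q0→{q1, q2, q4}; union {q1, q2, q4}; ε-closure = {q0, q1, q2, q4}.
Read 'a': q0→{q1, q2, q4}, q1→∅, q2→{q3}, q4→∅; union {q1, q2, q3, q4}; ε-closure = {q0, q1, q2, q3, q4}.
Read 'a': q0→{q1, q2, q4}, q1→∅, q2→{q3}, q3→{q1, q3, q4}, q4→∅; union {q1, q2, q3, q4}; ε-closure = {q0, q1, q2, q3, q4}.
Read 'b': q0→{q2}, q1→{q2}, q2→{q0}, q3→{q1}, q4→{q3}; now {q0, q1, q2, q3}.
Read 'a': q0→{q1, q2, q4}, q1→∅, q2→{q3}, q3→{q1, q3, q4}; union {q1, q2, q3, q4}; ε-closure = {q0, q1, q2, q3, q4}.
Read 'b': q0→{q2}, q1→{q2}, q2→{q0}, q3→{q1}, q4→{q3}; now {q0, q1, q2, q3}.
Read 'b': q0→{q2}, q1→{q2}, q2→{q0}, q3→{q1}; now {q0, q1, q2}.
Read 'b': q0→{q2}, q1→{q2}, q2→{q0}; now {q0, q2}.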